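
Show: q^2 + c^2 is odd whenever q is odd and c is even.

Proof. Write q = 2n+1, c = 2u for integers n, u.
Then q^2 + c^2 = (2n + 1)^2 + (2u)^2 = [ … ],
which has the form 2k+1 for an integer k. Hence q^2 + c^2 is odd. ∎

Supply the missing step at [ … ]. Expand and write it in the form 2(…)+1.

Expanding: (2n + 1)^2 + (2u)^2 = 4n^2 + 4n + 4u^2 + 1.
Every term except the constant is even, so this is 2(2n^2 + 2n + 2u^2) + 1,
and 2n^2 + 2n + 2u^2 ∈ ℤ gives the required form.

2(2n^2 + 2n + 2u^2) + 1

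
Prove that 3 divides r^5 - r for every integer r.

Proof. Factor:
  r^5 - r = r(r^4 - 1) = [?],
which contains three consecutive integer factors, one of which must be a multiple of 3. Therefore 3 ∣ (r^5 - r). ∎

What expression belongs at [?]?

r^4 - 1 = (r^2 - 1)(r^2 + 1), and r^2 - 1 = (r-1)(r+1).
So r(r^4 - 1) = (r - 1)r(r + 1)(r^2 + 1).

(r - 1)r(r + 1)(r^2 + 1)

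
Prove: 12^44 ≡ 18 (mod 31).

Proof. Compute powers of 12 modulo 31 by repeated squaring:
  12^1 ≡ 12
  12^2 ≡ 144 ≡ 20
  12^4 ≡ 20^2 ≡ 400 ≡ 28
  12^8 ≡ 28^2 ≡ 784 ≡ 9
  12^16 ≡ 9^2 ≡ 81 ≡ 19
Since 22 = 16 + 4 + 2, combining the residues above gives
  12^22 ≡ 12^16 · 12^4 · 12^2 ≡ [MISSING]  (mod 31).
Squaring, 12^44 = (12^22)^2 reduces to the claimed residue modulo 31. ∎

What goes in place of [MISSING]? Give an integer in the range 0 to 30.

Multiply the listed residues: 19 · 28 · 20 = 532 → 10640.
Reducing modulo 31: 10640 = 343·31 + 7, so 12^22 ≡ 7.

7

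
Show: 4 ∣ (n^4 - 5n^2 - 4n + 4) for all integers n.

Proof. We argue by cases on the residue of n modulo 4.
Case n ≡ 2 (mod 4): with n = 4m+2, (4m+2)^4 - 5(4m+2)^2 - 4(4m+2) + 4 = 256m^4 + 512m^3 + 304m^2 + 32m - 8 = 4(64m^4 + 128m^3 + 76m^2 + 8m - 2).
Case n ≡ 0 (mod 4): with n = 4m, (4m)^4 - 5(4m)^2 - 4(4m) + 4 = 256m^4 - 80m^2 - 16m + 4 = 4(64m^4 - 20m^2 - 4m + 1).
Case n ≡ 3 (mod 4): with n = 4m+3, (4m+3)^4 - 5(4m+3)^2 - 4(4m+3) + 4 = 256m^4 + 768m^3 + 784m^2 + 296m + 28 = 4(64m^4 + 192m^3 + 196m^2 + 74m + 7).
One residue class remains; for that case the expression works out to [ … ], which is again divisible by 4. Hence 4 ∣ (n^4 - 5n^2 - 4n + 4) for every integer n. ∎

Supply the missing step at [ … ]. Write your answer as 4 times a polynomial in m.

Only n ≡ 1 (mod 4) is unaccounted for. Put n = 4m+1:
(4m+1)^4 - 5(4m+1)^2 - 4(4m+1) + 4 expands to 256m^4 + 256m^3 + 16m^2 - 40m - 4,
and factoring out 4 leaves 4(64m^4 + 64m^3 + 4m^2 - 10m - 1).

4(64m^4 + 64m^3 + 4m^2 - 10m - 1)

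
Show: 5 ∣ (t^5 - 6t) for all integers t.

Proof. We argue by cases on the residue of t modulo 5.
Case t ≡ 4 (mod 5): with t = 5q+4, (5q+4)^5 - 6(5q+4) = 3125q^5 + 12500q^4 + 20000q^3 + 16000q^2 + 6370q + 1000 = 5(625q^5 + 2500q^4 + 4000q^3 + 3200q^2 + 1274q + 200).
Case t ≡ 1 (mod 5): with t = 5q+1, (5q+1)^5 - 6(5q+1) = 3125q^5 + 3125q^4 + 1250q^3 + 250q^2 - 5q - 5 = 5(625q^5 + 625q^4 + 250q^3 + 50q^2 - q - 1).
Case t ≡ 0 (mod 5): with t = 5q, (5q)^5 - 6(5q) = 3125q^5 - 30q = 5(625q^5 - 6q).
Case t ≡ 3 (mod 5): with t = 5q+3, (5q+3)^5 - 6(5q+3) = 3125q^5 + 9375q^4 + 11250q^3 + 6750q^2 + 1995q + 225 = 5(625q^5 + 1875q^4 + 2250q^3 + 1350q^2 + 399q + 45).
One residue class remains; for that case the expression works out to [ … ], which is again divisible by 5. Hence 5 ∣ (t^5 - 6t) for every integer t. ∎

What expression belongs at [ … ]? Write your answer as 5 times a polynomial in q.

Only t ≡ 2 (mod 5) is unaccounted for. Put t = 5q+2:
(5q+2)^5 - 6(5q+2) expands to 3125q^5 + 6250q^4 + 5000q^3 + 2000q^2 + 370q + 20,
and factoring out 5 leaves 5(625q^5 + 1250q^4 + 1000q^3 + 400q^2 + 74q + 4).

5(625q^5 + 1250q^4 + 1000q^3 + 400q^2 + 74q + 4)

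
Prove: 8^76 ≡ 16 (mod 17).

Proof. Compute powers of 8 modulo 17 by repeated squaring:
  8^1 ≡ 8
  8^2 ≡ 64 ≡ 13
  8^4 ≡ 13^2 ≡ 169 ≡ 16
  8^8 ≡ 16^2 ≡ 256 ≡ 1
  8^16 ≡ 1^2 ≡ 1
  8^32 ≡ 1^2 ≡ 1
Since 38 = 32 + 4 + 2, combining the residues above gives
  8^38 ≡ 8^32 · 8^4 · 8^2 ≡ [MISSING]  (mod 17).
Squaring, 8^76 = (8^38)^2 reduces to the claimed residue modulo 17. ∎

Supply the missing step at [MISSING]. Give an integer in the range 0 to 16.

4

8^32 · 8^4 · 8^2 ≡ 1 · 16 · 13 = 208.
208 mod 17 = 4, so 8^38 ≡ 4 (mod 17).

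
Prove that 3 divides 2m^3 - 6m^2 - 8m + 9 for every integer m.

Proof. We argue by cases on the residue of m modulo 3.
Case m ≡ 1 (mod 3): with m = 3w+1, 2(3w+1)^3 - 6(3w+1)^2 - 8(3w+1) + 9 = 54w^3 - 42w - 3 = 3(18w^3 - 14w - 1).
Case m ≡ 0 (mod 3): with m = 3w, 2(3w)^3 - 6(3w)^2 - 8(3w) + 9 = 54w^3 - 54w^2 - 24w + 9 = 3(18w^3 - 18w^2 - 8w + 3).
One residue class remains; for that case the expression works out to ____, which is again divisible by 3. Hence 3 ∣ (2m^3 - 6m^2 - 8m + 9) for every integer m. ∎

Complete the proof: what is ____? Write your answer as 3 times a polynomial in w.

Only m ≡ 2 (mod 3) is unaccounted for. Put m = 3w+2:
2(3w+2)^3 - 6(3w+2)^2 - 8(3w+2) + 9 expands to 54w^3 + 54w^2 - 24w - 15,
and factoring out 3 leaves 3(18w^3 + 18w^2 - 8w - 5).

3(18w^3 + 18w^2 - 8w - 5)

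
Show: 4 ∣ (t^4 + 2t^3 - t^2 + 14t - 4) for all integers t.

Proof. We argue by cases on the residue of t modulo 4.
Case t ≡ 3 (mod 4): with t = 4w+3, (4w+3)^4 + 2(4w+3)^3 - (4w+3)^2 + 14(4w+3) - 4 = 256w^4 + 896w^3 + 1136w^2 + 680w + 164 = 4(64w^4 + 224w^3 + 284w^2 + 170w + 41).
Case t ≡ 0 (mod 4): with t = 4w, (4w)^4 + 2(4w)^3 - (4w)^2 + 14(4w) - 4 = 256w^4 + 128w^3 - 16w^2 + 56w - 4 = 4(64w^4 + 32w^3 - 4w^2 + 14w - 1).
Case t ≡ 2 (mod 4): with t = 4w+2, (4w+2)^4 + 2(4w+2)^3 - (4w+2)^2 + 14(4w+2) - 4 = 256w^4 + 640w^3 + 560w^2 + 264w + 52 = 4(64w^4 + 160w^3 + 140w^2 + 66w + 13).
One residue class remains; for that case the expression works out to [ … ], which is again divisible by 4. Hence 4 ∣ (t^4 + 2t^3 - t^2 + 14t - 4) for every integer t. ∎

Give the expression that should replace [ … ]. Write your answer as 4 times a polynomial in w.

4(64w^4 + 96w^3 + 44w^2 + 22w + 3)

The residues treated are {3, 0, 2}, so the missing case is t ≡ 1 (mod 4); write t = 4w+1.
Then (4w+1)^4 + 2(4w+1)^3 - (4w+1)^2 + 14(4w+1) - 4 = 256w^4 + 384w^3 + 176w^2 + 88w + 12 = 4(64w^4 + 96w^3 + 44w^2 + 22w + 3).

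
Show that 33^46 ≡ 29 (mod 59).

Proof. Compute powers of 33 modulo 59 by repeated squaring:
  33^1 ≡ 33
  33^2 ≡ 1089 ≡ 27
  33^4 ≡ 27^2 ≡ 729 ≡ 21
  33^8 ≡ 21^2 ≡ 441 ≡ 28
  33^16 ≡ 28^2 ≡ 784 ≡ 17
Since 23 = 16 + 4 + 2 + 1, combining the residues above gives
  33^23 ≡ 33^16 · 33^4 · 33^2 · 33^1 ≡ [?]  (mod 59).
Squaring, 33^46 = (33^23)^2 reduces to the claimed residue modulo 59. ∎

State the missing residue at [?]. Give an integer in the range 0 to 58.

33^16 · 33^4 · 33^2 · 33^1 ≡ 17 · 21 · 27 · 33 = 318087.
318087 mod 59 = 18, so 33^23 ≡ 18 (mod 59).

18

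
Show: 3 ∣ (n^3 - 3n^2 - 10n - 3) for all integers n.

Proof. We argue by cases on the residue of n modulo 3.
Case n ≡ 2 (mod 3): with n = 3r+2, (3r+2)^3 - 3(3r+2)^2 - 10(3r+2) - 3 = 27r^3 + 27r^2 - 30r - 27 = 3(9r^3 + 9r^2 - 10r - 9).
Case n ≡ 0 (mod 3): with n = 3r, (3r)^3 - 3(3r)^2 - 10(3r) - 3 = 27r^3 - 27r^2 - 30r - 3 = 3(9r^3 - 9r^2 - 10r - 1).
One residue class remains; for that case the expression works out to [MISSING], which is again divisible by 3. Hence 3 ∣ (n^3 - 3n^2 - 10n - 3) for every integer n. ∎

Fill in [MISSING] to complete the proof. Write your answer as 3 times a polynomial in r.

3(9r^3 - 13r - 5)

The residues treated are {2, 0}, so the missing case is n ≡ 1 (mod 3); write n = 3r+1.
Then (3r+1)^3 - 3(3r+1)^2 - 10(3r+1) - 3 = 27r^3 - 39r - 15 = 3(9r^3 - 13r - 5).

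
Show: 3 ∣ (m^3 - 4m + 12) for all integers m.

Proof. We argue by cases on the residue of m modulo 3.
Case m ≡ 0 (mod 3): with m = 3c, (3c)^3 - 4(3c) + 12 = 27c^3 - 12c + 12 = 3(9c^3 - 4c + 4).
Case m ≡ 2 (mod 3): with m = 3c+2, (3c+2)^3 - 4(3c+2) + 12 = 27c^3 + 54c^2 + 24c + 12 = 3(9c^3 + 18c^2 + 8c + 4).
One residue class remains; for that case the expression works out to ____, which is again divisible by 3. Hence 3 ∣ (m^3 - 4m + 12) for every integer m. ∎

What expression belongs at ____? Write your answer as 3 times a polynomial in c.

3(9c^3 + 9c^2 - c + 3)

The residues treated are {0, 2}, so the missing case is m ≡ 1 (mod 3); write m = 3c+1.
Then (3c+1)^3 - 4(3c+1) + 12 = 27c^3 + 27c^2 - 3c + 9 = 3(9c^3 + 9c^2 - c + 3).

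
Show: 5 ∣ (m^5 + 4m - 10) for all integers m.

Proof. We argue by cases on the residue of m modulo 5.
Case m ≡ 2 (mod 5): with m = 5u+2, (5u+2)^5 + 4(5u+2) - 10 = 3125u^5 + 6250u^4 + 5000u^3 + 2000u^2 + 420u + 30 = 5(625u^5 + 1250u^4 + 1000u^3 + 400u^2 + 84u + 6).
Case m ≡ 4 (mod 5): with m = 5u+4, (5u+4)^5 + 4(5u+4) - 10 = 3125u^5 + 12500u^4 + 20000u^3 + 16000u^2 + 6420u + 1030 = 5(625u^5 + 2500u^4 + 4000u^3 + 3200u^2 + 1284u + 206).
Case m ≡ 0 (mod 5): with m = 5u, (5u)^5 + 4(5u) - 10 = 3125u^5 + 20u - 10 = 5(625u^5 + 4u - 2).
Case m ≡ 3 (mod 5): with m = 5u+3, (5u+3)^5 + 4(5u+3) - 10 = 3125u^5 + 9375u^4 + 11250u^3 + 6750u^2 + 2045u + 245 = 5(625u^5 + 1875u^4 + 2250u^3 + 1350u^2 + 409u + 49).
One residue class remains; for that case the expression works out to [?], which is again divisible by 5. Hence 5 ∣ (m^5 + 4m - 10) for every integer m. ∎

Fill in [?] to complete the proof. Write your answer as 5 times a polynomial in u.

5(625u^5 + 625u^4 + 250u^3 + 50u^2 + 9u - 1)

The residues treated are {2, 4, 0, 3}, so the missing case is m ≡ 1 (mod 5); write m = 5u+1.
Then (5u+1)^5 + 4(5u+1) - 10 = 3125u^5 + 3125u^4 + 1250u^3 + 250u^2 + 45u - 5 = 5(625u^5 + 625u^4 + 250u^3 + 50u^2 + 9u - 1).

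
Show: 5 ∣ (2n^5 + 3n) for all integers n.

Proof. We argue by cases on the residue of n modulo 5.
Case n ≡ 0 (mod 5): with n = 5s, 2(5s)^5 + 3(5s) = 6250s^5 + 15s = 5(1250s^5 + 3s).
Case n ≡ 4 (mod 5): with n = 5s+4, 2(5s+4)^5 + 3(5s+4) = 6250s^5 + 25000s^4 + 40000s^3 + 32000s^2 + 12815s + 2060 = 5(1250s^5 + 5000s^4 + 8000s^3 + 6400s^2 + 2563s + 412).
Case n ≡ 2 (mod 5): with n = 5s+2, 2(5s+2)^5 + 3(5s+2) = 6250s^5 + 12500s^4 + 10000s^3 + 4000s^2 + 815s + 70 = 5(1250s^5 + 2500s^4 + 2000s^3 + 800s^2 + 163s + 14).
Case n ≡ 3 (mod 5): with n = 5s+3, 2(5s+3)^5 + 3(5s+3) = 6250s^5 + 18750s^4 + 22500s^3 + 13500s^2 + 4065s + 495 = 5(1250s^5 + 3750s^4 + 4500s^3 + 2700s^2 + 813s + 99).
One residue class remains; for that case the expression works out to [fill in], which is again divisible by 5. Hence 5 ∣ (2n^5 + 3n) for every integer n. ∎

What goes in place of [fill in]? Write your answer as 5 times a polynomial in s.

Only n ≡ 1 (mod 5) is unaccounted for. Put n = 5s+1:
2(5s+1)^5 + 3(5s+1) expands to 6250s^5 + 6250s^4 + 2500s^3 + 500s^2 + 65s + 5,
and factoring out 5 leaves 5(1250s^5 + 1250s^4 + 500s^3 + 100s^2 + 13s + 1).

5(1250s^5 + 1250s^4 + 500s^3 + 100s^2 + 13s + 1)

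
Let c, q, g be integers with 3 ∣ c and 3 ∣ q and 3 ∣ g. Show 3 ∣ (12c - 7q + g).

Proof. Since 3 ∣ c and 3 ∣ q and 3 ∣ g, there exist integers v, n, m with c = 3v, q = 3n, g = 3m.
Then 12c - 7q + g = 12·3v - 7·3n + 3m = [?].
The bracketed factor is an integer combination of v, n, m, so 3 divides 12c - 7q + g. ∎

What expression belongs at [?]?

3(m - 7n + 12v)

Pull the common 3 out of every term: 12·3v - 7·3n + 3m = 3(m - 7n + 12v).
m - 7n + 12v is an integer, which exhibits the divisibility.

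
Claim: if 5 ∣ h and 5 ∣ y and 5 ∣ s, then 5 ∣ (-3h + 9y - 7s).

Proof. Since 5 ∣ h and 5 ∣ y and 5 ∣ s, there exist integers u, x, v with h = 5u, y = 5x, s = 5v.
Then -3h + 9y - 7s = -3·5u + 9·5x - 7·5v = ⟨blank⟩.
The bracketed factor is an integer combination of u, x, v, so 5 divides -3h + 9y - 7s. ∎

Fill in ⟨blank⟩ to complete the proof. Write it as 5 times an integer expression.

Each term has a factor of 5: -3·5u + 9·5x - 7·5v = 5·(-3u - 7v + 9x).
Since -3u - 7v + 9x is an integer, 5 ∣ (-3h + 9y - 7s).

5(-3u - 7v + 9x)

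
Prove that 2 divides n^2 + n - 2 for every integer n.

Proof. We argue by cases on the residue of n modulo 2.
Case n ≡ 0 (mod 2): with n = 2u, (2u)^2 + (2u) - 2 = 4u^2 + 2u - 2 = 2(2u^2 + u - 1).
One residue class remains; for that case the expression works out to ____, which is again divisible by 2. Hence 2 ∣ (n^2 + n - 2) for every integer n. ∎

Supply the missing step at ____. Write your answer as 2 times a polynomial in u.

2(2u^2 + 3u)

Only n ≡ 1 (mod 2) is unaccounted for. Put n = 2u+1:
(2u+1)^2 + (2u+1) - 2 expands to 4u^2 + 6u,
and factoring out 2 leaves 2(2u^2 + 3u).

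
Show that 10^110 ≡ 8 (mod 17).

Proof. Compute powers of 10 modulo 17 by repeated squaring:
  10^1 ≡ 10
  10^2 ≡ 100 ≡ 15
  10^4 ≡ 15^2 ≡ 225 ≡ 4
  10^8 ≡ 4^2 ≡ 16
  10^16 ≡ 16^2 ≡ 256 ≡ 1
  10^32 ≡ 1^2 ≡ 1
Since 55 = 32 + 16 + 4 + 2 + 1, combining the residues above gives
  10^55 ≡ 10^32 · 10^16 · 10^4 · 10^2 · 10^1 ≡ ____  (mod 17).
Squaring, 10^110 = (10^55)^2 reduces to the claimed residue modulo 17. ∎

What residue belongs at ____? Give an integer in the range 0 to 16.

5

10^32 · 10^16 · 10^4 · 10^2 · 10^1 ≡ 1 · 1 · 4 · 15 · 10 = 600.
600 mod 17 = 5, so 10^55 ≡ 5 (mod 17).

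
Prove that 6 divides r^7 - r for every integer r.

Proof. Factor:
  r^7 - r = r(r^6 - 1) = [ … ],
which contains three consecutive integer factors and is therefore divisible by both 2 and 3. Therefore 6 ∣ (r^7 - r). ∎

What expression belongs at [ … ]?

r^6 - 1 = (r^2 - 1)(r^4 + r^2 + 1), and r^2 - 1 = (r-1)(r+1).
So r(r^6 - 1) = (r - 1)r(r + 1)(r^4 + r^2 + 1).

(r - 1)r(r + 1)(r^4 + r^2 + 1)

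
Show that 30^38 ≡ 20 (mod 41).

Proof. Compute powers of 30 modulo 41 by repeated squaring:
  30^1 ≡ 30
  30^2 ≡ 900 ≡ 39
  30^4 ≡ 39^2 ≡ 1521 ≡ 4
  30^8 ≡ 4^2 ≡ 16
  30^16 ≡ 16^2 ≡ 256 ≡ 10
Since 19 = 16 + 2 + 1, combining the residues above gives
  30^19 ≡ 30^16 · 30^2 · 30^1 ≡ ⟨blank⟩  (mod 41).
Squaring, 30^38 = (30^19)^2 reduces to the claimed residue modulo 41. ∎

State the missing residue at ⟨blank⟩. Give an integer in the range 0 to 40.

15

30^16 · 30^2 · 30^1 ≡ 10 · 39 · 30 = 11700.
11700 mod 41 = 15, so 30^19 ≡ 15 (mod 41).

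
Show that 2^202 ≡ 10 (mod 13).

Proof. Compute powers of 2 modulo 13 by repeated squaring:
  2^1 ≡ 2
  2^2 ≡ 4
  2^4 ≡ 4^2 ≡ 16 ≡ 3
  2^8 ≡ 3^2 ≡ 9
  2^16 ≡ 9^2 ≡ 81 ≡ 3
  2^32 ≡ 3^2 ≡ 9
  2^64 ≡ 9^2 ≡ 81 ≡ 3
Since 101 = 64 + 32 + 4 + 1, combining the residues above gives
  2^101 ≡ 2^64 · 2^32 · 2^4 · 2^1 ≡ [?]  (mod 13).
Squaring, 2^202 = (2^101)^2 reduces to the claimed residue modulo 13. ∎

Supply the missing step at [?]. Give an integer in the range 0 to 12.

6

Multiply the listed residues: 3 · 9 · 3 · 2 = 27 → 81 → 162.
Reducing modulo 13: 162 = 12·13 + 6, so 2^101 ≡ 6.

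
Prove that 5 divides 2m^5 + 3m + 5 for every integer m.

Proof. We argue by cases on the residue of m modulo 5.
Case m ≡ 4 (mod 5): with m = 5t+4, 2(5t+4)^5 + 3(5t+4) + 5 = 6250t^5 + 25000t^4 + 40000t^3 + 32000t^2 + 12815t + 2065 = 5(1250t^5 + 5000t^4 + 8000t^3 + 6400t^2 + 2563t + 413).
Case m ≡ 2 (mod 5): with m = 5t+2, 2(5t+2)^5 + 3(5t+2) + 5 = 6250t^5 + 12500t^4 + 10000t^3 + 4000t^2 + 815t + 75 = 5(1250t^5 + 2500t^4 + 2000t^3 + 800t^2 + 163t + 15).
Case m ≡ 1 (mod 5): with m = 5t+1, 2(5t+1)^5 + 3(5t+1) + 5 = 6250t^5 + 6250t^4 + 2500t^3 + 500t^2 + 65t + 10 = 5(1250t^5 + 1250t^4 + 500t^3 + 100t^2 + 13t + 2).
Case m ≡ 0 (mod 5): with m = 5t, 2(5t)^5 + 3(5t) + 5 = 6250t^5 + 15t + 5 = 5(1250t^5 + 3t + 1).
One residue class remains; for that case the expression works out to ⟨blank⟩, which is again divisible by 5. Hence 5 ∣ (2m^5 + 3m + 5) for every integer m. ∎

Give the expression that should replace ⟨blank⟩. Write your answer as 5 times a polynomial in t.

Only m ≡ 3 (mod 5) is unaccounted for. Put m = 5t+3:
2(5t+3)^5 + 3(5t+3) + 5 expands to 6250t^5 + 18750t^4 + 22500t^3 + 13500t^2 + 4065t + 500,
and factoring out 5 leaves 5(1250t^5 + 3750t^4 + 4500t^3 + 2700t^2 + 813t + 100).

5(1250t^5 + 3750t^4 + 4500t^3 + 2700t^2 + 813t + 100)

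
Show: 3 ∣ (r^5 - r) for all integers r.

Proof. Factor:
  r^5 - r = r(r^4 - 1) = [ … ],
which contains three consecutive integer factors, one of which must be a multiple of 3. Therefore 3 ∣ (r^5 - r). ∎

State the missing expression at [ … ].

r^4 - 1 = (r^2 - 1)(r^2 + 1), and r^2 - 1 = (r-1)(r+1).
So r(r^4 - 1) = (r - 1)r(r + 1)(r^2 + 1).

(r - 1)r(r + 1)(r^2 + 1)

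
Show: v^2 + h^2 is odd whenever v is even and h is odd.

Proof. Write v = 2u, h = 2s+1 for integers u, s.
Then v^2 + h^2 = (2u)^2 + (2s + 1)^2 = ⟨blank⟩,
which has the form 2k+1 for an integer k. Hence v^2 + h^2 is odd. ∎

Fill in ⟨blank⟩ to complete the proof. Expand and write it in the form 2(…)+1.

Expanding: (2u)^2 + (2s + 1)^2 = 4s^2 + 4s + 4u^2 + 1.
Every term except the constant is even, so this is 2(2s^2 + 2s + 2u^2) + 1,
and 2s^2 + 2s + 2u^2 ∈ ℤ gives the required form.

2(2s^2 + 2s + 2u^2) + 1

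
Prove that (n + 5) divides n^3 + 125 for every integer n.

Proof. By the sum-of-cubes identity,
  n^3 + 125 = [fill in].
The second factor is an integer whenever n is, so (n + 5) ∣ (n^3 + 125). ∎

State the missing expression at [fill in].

a^3 + b^3 = (a + b)(a^2 - ab + b^2). With a = n, b = 5:
n^3 + 125 = (n + 5)(n^2 - 5n + 25).

(n + 5)(n^2 - 5n + 25)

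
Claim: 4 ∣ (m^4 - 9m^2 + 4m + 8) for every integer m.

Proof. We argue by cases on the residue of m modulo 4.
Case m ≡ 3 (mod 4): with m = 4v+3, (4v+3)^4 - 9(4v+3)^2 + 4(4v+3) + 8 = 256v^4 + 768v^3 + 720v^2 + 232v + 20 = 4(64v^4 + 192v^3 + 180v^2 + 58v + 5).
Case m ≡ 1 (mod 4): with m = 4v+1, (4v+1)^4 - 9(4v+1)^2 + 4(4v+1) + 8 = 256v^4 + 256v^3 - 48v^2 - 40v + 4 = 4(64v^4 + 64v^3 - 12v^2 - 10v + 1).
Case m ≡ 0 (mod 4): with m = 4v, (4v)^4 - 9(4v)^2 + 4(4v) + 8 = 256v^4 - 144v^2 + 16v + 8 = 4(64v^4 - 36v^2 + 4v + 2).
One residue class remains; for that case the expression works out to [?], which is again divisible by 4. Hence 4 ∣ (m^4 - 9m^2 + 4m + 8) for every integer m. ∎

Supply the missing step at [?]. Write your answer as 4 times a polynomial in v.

Only m ≡ 2 (mod 4) is unaccounted for. Put m = 4v+2:
(4v+2)^4 - 9(4v+2)^2 + 4(4v+2) + 8 expands to 256v^4 + 512v^3 + 240v^2 - 4,
and factoring out 4 leaves 4(64v^4 + 128v^3 + 60v^2 - 1).

4(64v^4 + 128v^3 + 60v^2 - 1)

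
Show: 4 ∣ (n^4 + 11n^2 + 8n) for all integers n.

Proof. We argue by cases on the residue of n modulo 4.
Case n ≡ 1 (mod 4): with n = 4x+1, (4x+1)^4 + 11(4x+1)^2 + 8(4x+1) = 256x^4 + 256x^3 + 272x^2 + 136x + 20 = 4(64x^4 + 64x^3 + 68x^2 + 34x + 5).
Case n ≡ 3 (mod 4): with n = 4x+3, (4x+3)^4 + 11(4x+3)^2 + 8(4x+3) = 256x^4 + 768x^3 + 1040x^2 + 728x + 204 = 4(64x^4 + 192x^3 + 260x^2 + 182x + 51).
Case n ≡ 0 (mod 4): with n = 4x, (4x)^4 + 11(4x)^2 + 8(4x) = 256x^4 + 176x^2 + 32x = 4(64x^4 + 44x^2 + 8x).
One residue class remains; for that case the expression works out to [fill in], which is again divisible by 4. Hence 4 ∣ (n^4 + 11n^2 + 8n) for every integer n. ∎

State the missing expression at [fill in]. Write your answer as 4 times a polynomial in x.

Only n ≡ 2 (mod 4) is unaccounted for. Put n = 4x+2:
(4x+2)^4 + 11(4x+2)^2 + 8(4x+2) expands to 256x^4 + 512x^3 + 560x^2 + 336x + 76,
and factoring out 4 leaves 4(64x^4 + 128x^3 + 140x^2 + 84x + 19).

4(64x^4 + 128x^3 + 140x^2 + 84x + 19)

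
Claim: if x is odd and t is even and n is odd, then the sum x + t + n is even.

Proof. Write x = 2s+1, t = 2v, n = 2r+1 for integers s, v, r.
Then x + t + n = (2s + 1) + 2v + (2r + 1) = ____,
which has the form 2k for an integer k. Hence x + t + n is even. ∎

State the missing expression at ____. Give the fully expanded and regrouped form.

2(r + s + v + 1)

Expanding: (2s + 1) + 2v + (2r + 1) = 2r + 2s + 2v + 2.
Every term is even; pulling out the factor of 2 gives 2(r + s + v + 1).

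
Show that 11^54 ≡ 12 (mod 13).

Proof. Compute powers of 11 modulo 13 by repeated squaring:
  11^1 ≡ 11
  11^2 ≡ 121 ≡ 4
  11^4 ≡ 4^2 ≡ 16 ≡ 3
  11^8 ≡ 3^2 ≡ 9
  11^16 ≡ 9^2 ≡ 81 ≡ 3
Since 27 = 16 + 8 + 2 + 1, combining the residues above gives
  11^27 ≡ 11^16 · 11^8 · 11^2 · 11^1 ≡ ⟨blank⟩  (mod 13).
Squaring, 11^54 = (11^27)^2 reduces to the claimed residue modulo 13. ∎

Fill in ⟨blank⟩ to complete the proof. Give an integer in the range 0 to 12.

11^16 · 11^8 · 11^2 · 11^1 ≡ 3 · 9 · 4 · 11 = 1188.
1188 mod 13 = 5, so 11^27 ≡ 5 (mod 13).

5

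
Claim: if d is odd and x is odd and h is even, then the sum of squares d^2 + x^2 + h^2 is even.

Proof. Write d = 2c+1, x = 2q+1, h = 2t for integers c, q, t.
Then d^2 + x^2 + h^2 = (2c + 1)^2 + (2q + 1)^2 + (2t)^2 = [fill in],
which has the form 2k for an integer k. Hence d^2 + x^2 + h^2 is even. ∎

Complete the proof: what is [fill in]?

(2c + 1)^2 + (2q + 1)^2 + (2t)^2 = 4c^2 + 4c + 4q^2 + 4q + 4t^2 + 2
= 2(2c^2 + 2c + 2q^2 + 2q + 2t^2 + 1).
Since 2c^2 + 2c + 2q^2 + 2q + 2t^2 + 1 is an integer, the sum of squares is of the form 2k for an integer k.

2(2c^2 + 2c + 2q^2 + 2q + 2t^2 + 1)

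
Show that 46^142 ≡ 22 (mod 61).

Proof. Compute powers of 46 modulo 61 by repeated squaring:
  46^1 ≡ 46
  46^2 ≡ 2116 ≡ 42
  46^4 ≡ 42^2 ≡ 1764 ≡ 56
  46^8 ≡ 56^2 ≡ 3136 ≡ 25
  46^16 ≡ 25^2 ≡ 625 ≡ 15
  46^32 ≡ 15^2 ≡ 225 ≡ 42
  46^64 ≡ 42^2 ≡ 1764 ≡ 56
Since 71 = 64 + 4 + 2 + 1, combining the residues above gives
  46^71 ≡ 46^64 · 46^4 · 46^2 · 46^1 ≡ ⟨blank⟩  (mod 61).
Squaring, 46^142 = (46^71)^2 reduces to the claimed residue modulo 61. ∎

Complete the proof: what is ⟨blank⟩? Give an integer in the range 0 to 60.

49

Multiply the listed residues: 56 · 56 · 42 · 46 = 3136 → 131712 → 6058752.
Reducing modulo 61: 6058752 = 99323·61 + 49, so 46^71 ≡ 49.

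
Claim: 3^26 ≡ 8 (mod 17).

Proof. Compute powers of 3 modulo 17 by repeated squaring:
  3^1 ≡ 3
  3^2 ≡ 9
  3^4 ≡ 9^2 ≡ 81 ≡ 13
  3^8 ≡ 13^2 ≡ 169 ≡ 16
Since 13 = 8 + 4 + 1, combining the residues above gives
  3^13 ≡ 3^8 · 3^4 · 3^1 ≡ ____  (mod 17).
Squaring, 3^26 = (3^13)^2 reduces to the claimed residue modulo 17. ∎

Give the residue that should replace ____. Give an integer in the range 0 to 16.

12

Multiply the listed residues: 16 · 13 · 3 = 208 → 624.
Reducing modulo 17: 624 = 36·17 + 12, so 3^13 ≡ 12.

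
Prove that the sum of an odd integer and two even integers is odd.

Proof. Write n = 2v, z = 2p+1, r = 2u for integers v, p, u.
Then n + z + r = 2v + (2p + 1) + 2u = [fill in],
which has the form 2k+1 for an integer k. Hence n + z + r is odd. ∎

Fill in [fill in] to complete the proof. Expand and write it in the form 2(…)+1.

2(p + u + v) + 1

Expanding: 2v + (2p + 1) + 2u = 2p + 2u + 2v + 1.
Every term except the constant is even, so this is 2(p + u + v) + 1,
and p + u + v ∈ ℤ gives the required form.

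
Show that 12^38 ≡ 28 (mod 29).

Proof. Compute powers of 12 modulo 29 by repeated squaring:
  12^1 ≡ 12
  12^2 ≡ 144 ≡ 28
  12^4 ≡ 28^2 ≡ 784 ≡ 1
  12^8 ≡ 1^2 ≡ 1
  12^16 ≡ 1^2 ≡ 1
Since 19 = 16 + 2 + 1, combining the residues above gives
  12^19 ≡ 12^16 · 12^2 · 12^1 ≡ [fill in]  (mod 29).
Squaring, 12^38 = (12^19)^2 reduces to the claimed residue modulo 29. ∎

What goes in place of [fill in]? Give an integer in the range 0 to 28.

17

Multiply the listed residues: 1 · 28 · 12 = 28 → 336.
Reducing modulo 29: 336 = 11·29 + 17, so 12^19 ≡ 17.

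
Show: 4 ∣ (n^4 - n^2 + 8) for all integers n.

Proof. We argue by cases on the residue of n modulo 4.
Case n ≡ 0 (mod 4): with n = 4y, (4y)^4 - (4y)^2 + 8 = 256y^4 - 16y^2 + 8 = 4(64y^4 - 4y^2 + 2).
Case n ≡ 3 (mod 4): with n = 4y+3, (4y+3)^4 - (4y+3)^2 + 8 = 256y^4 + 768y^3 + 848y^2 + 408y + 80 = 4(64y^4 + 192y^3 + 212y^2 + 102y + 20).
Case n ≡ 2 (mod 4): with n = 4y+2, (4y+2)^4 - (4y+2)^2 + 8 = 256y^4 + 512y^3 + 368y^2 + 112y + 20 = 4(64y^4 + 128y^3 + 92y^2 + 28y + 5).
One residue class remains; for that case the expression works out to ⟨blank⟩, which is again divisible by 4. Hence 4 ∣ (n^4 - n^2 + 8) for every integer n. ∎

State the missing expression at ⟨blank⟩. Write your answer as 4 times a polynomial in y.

The residues treated are {0, 3, 2}, so the missing case is n ≡ 1 (mod 4); write n = 4y+1.
Then (4y+1)^4 - (4y+1)^2 + 8 = 256y^4 + 256y^3 + 80y^2 + 8y + 8 = 4(64y^4 + 64y^3 + 20y^2 + 2y + 2).

4(64y^4 + 64y^3 + 20y^2 + 2y + 2)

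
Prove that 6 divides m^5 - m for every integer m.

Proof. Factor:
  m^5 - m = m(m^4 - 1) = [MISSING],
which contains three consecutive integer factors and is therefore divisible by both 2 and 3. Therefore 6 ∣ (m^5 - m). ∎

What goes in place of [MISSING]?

m^4 - 1 = (m^2 - 1)(m^2 + 1), and m^2 - 1 = (m-1)(m+1).
So m(m^4 - 1) = (m - 1)m(m + 1)(m^2 + 1).

(m - 1)m(m + 1)(m^2 + 1)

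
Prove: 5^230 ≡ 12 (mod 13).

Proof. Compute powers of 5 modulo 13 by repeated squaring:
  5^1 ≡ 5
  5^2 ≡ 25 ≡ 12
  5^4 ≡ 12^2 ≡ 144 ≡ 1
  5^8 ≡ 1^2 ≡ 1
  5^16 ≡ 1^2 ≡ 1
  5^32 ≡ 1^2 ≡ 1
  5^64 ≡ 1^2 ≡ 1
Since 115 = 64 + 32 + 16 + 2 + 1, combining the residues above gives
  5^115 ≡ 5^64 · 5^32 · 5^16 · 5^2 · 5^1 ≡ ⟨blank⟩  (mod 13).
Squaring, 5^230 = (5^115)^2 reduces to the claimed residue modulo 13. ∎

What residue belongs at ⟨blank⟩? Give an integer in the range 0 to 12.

5^64 · 5^32 · 5^16 · 5^2 · 5^1 ≡ 1 · 1 · 1 · 12 · 5 = 60.
60 mod 13 = 8, so 5^115 ≡ 8 (mod 13).

8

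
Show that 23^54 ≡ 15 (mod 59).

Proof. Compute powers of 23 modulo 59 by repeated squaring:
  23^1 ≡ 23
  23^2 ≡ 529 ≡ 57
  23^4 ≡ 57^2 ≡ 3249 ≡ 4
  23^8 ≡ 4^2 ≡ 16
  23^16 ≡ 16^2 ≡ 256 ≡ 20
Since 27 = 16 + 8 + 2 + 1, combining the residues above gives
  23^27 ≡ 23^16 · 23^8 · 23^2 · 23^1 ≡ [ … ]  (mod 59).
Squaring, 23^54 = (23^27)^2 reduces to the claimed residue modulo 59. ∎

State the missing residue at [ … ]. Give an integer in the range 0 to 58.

23^16 · 23^8 · 23^2 · 23^1 ≡ 20 · 16 · 57 · 23 = 419520.
419520 mod 59 = 30, so 23^27 ≡ 30 (mod 59).

30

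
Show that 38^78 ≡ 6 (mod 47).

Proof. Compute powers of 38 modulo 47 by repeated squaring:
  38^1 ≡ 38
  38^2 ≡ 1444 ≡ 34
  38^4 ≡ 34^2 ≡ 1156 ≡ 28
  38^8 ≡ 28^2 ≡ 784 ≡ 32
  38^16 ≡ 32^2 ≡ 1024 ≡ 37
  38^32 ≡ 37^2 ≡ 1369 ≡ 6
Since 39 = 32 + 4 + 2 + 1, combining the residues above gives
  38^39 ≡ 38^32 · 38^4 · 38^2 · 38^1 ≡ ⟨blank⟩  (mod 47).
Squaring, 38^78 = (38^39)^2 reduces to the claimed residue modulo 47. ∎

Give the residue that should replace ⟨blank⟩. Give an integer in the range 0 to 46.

10

38^32 · 38^4 · 38^2 · 38^1 ≡ 6 · 28 · 34 · 38 = 217056.
217056 mod 47 = 10, so 38^39 ≡ 10 (mod 47).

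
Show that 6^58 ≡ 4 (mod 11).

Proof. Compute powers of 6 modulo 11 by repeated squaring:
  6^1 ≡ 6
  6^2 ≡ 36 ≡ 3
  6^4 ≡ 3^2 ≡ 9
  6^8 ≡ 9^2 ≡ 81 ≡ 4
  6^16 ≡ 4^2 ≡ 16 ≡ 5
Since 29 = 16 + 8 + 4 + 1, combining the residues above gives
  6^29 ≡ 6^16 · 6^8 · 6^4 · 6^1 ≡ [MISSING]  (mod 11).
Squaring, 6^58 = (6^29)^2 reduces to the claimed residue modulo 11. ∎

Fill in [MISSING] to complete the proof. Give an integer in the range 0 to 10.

6^16 · 6^8 · 6^4 · 6^1 ≡ 5 · 4 · 9 · 6 = 1080.
1080 mod 11 = 2, so 6^29 ≡ 2 (mod 11).

2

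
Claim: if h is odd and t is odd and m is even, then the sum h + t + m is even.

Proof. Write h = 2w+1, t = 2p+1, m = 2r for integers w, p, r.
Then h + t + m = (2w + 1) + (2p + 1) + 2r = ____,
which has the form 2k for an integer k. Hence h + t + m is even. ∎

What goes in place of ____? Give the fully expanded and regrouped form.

2(p + r + w + 1)

(2w + 1) + (2p + 1) + 2r = 2p + 2r + 2w + 2
= 2(p + r + w + 1).
Since p + r + w + 1 is an integer, the sum is of the form 2k for an integer k.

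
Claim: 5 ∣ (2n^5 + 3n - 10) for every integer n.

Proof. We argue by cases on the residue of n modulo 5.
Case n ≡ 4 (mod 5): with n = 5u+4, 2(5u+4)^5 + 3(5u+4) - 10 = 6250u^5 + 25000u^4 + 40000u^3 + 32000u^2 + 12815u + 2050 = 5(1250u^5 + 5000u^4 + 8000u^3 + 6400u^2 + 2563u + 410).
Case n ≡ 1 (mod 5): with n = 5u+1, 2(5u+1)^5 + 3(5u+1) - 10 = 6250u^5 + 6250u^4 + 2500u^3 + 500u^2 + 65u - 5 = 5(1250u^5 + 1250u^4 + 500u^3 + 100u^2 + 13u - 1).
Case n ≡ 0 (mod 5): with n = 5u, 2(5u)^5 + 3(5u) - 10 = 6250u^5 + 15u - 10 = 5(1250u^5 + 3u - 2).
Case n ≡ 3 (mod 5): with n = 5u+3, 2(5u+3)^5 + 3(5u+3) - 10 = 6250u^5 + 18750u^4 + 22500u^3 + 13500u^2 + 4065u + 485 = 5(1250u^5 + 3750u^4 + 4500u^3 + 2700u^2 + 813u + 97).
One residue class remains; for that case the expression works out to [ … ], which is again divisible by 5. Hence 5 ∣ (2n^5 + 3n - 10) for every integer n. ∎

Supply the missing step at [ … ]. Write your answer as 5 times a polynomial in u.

The residues treated are {4, 1, 0, 3}, so the missing case is n ≡ 2 (mod 5); write n = 5u+2.
Then 2(5u+2)^5 + 3(5u+2) - 10 = 6250u^5 + 12500u^4 + 10000u^3 + 4000u^2 + 815u + 60 = 5(1250u^5 + 2500u^4 + 2000u^3 + 800u^2 + 163u + 12).

5(1250u^5 + 2500u^4 + 2000u^3 + 800u^2 + 163u + 12)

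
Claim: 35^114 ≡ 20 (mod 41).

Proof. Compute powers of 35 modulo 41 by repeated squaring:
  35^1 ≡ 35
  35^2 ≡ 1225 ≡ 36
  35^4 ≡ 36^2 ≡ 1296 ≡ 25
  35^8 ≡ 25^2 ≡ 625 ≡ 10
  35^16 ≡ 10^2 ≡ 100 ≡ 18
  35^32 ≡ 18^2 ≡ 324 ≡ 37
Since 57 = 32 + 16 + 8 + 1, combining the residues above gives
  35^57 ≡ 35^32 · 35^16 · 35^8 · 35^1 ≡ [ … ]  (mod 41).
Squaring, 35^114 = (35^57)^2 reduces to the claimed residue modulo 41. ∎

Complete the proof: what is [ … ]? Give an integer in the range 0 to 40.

15

Multiply the listed residues: 37 · 18 · 10 · 35 = 666 → 6660 → 233100.
Reducing modulo 41: 233100 = 5685·41 + 15, so 35^57 ≡ 15.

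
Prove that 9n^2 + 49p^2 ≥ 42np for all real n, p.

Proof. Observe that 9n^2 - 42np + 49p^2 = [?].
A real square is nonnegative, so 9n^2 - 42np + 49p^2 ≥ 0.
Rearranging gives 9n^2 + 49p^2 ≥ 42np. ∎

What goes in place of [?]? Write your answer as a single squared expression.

(3n - 7p)^2

9n^2 - 42np + 49p^2 is a perfect-square trinomial: the outer terms are (3n)^2 and (7p)^2, and the cross term is -2·3n·7p.
So 9n^2 - 42np + 49p^2 = (3n - 7p)^2 ≥ 0.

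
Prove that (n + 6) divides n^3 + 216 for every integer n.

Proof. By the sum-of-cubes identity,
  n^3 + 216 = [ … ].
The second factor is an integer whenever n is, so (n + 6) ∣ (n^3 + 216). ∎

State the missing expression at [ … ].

(n + 6)(n^2 - 6n + 36)

a^3 + b^3 = (a + b)(a^2 - ab + b^2). With a = n, b = 6:
n^3 + 216 = (n + 6)(n^2 - 6n + 36).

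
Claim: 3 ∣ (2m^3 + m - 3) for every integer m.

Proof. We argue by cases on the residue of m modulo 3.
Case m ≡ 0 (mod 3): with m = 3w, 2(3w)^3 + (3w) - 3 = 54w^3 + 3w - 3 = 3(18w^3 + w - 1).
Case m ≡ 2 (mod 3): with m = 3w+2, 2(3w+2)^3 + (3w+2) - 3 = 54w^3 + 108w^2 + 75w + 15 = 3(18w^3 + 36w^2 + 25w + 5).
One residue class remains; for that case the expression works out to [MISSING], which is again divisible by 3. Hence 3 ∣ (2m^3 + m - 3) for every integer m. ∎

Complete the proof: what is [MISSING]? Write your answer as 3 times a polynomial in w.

The residues treated are {0, 2}, so the missing case is m ≡ 1 (mod 3); write m = 3w+1.
Then 2(3w+1)^3 + (3w+1) - 3 = 54w^3 + 54w^2 + 21w = 3(18w^3 + 18w^2 + 7w).

3(18w^3 + 18w^2 + 7w)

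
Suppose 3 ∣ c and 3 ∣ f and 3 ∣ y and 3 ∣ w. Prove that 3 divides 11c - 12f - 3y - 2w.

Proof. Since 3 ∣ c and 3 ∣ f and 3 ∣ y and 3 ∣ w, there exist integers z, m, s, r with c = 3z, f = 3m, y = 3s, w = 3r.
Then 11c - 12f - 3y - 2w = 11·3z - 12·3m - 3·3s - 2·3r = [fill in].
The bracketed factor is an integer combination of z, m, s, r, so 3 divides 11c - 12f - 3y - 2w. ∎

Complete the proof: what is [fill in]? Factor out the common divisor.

3(-12m - 2r - 3s + 11z)

Pull the common 3 out of every term: 11·3z - 12·3m - 3·3s - 2·3r = 3(-12m - 2r - 3s + 11z).
-12m - 2r - 3s + 11z is an integer, which exhibits the divisibility.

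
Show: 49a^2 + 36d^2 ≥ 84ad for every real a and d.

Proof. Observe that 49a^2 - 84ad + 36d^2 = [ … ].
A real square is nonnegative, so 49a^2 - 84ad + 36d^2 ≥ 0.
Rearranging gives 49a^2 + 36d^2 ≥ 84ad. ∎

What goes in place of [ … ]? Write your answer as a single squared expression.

(7a - 6d)^2

The leading and trailing coefficients are 7^2 and 6^2, and 84 = 2·7·6, so the trinomial is (7a - 6d)^2.
Hence 49a^2 - 84ad + 36d^2 ≥ 0.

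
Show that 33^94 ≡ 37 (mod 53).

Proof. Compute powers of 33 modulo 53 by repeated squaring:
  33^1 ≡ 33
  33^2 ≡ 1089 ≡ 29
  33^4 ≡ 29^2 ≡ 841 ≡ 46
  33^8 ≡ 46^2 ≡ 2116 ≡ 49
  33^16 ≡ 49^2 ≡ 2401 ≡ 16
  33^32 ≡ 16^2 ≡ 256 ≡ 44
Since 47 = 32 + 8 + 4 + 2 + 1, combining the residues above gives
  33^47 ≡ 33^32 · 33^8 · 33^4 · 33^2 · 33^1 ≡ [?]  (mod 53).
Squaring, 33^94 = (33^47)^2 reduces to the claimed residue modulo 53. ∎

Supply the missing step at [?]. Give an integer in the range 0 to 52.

Multiply the listed residues: 44 · 49 · 46 · 29 · 33 = 2156 → 99176 → 2876104 → 94911432.
Reducing modulo 53: 94911432 = 1790781·53 + 39, so 33^47 ≡ 39.

39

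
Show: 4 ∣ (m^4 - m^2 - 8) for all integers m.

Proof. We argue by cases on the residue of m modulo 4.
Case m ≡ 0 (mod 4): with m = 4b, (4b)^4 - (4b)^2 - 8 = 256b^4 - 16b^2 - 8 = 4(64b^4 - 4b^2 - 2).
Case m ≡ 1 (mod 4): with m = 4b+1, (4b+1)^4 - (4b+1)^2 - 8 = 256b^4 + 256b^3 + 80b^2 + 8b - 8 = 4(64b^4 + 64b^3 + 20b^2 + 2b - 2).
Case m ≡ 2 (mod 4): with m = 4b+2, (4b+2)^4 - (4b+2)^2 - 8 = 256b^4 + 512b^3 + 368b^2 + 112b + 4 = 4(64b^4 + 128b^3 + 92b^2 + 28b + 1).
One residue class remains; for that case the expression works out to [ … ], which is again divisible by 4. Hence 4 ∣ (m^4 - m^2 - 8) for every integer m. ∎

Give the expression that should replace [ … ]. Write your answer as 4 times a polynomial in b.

The residues treated are {0, 1, 2}, so the missing case is m ≡ 3 (mod 4); write m = 4b+3.
Then (4b+3)^4 - (4b+3)^2 - 8 = 256b^4 + 768b^3 + 848b^2 + 408b + 64 = 4(64b^4 + 192b^3 + 212b^2 + 102b + 16).

4(64b^4 + 192b^3 + 212b^2 + 102b + 16)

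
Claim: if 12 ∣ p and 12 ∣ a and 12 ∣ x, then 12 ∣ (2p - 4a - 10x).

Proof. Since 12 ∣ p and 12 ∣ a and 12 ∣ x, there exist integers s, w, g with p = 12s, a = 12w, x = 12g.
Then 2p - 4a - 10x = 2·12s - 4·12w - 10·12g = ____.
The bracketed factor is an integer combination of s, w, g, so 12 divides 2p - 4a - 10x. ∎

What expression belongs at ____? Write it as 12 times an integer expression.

Pull the common 12 out of every term: 2·12s - 4·12w - 10·12g = 12(-10g + 2s - 4w).
-10g + 2s - 4w is an integer, which exhibits the divisibility.

12(-10g + 2s - 4w)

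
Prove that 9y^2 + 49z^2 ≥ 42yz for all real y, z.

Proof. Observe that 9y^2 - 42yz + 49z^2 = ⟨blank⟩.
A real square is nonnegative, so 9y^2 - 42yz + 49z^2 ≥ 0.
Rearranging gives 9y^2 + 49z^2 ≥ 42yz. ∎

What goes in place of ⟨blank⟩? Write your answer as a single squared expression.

9y^2 - 42yz + 49z^2 is a perfect-square trinomial: the outer terms are (3y)^2 and (7z)^2, and the cross term is -2·3y·7z.
So 9y^2 - 42yz + 49z^2 = (3y - 7z)^2 ≥ 0.

(3y - 7z)^2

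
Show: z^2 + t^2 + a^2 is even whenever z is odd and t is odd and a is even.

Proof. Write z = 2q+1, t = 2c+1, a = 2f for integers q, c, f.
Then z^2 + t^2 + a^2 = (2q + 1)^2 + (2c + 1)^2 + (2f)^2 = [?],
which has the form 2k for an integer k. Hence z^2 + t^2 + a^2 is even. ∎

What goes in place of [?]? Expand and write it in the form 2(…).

2(2c^2 + 2c + 2f^2 + 2q^2 + 2q + 1)

(2q + 1)^2 + (2c + 1)^2 + (2f)^2 = 4c^2 + 4c + 4f^2 + 4q^2 + 4q + 2
= 2(2c^2 + 2c + 2f^2 + 2q^2 + 2q + 1).
Since 2c^2 + 2c + 2f^2 + 2q^2 + 2q + 1 is an integer, the sum of squares is of the form 2k for an integer k.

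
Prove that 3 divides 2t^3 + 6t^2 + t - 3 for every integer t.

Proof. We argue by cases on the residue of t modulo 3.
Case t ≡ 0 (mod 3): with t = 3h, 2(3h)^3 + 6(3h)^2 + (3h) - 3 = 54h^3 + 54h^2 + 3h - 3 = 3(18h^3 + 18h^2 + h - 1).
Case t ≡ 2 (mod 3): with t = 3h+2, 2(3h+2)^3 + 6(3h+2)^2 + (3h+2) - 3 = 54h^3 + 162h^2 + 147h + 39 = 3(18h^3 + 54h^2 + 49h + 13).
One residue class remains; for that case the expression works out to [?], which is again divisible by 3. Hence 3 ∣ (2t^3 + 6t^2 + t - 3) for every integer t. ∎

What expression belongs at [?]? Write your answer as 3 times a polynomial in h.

3(18h^3 + 36h^2 + 19h + 2)

Only t ≡ 1 (mod 3) is unaccounted for. Put t = 3h+1:
2(3h+1)^3 + 6(3h+1)^2 + (3h+1) - 3 expands to 54h^3 + 108h^2 + 57h + 6,
and factoring out 3 leaves 3(18h^3 + 36h^2 + 19h + 2).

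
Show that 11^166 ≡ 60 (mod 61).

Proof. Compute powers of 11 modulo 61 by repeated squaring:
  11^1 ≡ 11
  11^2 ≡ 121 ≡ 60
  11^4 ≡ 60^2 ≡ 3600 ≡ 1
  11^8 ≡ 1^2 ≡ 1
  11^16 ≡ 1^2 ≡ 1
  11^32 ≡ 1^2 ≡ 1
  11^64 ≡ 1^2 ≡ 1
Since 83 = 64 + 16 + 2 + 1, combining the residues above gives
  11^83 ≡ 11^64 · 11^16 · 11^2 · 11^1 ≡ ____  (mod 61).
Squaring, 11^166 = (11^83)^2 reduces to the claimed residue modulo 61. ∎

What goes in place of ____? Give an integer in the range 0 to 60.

50

Multiply the listed residues: 1 · 1 · 60 · 11 = 1 → 60 → 660.
Reducing modulo 61: 660 = 10·61 + 50, so 11^83 ≡ 50.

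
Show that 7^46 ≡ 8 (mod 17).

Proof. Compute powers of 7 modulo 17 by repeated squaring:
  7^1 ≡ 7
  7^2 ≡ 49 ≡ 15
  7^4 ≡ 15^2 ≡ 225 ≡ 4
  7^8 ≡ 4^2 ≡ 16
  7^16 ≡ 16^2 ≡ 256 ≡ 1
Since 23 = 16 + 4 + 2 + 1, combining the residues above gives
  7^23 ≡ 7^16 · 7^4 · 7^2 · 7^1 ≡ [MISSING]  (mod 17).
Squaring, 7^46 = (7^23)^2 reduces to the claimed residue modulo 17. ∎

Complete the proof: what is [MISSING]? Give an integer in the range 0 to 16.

12

7^16 · 7^4 · 7^2 · 7^1 ≡ 1 · 4 · 15 · 7 = 420.
420 mod 17 = 12, so 7^23 ≡ 12 (mod 17).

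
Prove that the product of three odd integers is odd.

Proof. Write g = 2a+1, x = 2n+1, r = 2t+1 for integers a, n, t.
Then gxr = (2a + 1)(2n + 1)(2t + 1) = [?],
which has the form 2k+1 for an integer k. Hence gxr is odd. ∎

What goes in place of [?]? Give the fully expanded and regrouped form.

Expanding: (2a + 1)(2n + 1)(2t + 1) = 8ant + 4an + 4at + 2a + 4nt + 2n + 2t + 1.
Every term except the constant is even, so this is 2(4ant + 2an + 2at + a + 2nt + n + t) + 1,
and 4ant + 2an + 2at + a + 2nt + n + t ∈ ℤ gives the required form.

2(4ant + 2an + 2at + a + 2nt + n + t) + 1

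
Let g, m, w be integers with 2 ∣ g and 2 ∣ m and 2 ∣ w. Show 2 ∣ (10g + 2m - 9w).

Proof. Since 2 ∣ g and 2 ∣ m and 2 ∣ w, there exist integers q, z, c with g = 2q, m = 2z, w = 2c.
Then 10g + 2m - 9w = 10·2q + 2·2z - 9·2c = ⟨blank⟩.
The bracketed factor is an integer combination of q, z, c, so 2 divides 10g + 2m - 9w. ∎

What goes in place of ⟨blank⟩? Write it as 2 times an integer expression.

2(-9c + 10q + 2z)

Each term has a factor of 2: 10·2q + 2·2z - 9·2c = 2·(-9c + 10q + 2z).
Since -9c + 10q + 2z is an integer, 2 ∣ (10g + 2m - 9w).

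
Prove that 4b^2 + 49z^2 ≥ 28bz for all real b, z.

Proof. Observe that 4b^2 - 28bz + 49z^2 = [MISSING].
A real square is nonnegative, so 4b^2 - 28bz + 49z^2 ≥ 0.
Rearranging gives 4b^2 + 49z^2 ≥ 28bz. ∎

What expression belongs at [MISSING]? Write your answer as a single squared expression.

4b^2 - 28bz + 49z^2 is a perfect-square trinomial: the outer terms are (2b)^2 and (7z)^2, and the cross term is -2·2b·7z.
So 4b^2 - 28bz + 49z^2 = (2b - 7z)^2 ≥ 0.

(2b - 7z)^2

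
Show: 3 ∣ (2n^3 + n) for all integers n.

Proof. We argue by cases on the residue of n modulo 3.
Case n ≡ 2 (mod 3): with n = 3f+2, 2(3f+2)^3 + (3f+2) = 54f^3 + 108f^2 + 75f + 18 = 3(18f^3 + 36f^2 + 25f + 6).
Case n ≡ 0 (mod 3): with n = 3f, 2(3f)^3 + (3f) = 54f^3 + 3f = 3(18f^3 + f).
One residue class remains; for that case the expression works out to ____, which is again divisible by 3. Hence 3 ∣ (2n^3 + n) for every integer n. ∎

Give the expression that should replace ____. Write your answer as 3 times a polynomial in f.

Only n ≡ 1 (mod 3) is unaccounted for. Put n = 3f+1:
2(3f+1)^3 + (3f+1) expands to 54f^3 + 54f^2 + 21f + 3,
and factoring out 3 leaves 3(18f^3 + 18f^2 + 7f + 1).

3(18f^3 + 18f^2 + 7f + 1)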